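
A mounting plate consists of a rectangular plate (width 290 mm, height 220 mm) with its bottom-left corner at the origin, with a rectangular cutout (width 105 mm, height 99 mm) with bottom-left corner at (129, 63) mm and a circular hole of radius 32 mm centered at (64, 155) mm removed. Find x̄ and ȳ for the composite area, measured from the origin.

x̄ = 142.63 mm, ȳ = 106.60 mm

Part | A | x̄ᵢ | ȳᵢ | A·x̄ᵢ | A·ȳᵢ
plate | 63800.00 | 145.00 | 110.00 | 9251000.00 | 7018000.00
hole 1 | -10395.00 | 181.50 | 112.50 | -1886692.50 | -1169437.50
hole 2 | -3216.99 | 64.00 | 155.00 | -205887.42 | -498633.59
Σ | 50188.01 |  |  | 7158420.08 | 5349928.91
x̄ = 7158420.08 / 50188.01 = 142.63 mm
ȳ = 5349928.91 / 50188.01 = 106.60 mm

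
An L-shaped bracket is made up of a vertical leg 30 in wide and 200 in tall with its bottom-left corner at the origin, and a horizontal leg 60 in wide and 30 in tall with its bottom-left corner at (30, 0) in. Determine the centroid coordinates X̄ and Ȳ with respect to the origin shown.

vertical leg: A = 30 × 200 = 6000.00, centroid at (15.00, 100.00).
horizontal leg: A = 60 × 30 = 1800.00, centroid at (60.00, 15.00).
ΣA = 7800.00 in²
ΣAX̄ = (6000.00)(15.00) + (1800.00)(60.00) = 198000.00 in³
ΣAȲ = (6000.00)(100.00) + (1800.00)(15.00) = 627000.00 in³
X̄ = 198000.00 / 7800.00 = 25.38 in
Ȳ = 627000.00 / 7800.00 = 80.38 in

X̄ = 25.38 in, Ȳ = 80.38 in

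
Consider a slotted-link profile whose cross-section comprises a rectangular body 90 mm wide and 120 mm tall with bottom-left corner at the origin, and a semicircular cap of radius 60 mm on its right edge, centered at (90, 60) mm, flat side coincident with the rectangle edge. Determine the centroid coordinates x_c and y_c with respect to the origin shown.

Part | A | x̄ᵢ | ȳᵢ | A·x̄ᵢ | A·ȳᵢ
rectangular body | 10800.00 | 45.00 | 60.00 | 486000.00 | 648000.00
semicircular end | 5654.87 | 115.46 | 60.00 | 652938.01 | 339292.01
Σ | 16454.87 |  |  | 1138938.01 | 987292.01
x_c = 1138938.01 / 16454.87 = 69.22 mm
y_c = 987292.01 / 16454.87 = 60.00 mm

x_c = 69.22 mm, y_c = 60.00 mm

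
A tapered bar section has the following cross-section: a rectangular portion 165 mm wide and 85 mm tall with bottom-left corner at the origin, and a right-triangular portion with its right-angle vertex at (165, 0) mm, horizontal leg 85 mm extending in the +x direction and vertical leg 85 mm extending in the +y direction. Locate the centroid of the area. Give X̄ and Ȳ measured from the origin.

X̄ = 105.20 mm, Ȳ = 39.60 mm

rectangular portion: A = 165 × 85 = 14025.00, centroid at (82.50, 42.50).
triangular portion: A = ½·85·85 = 3612.50, centroid at (193.33, 28.33).
ΣA = 17637.50 mm², ΣAX̄ = 1855479.17 mm³, ΣAȲ = 698416.67 mm³.
X̄ = 1855479.17/17637.50 = 105.20 mm; Ȳ = 698416.67/17637.50 = 39.60 mm.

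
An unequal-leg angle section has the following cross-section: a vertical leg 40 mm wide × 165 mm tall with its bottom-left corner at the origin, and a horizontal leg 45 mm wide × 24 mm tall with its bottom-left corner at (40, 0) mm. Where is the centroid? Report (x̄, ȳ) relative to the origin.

vertical leg: A = 40 × 165 = 6600.00, centroid at (20.00, 82.50).
horizontal leg: A = 45 × 24 = 1080.00, centroid at (62.50, 12.00).
ΣA = 7680.00 mm²
ΣAx̄ = (6600.00)(20.00) + (1080.00)(62.50) = 199500.00 mm³
ΣAȳ = (6600.00)(82.50) + (1080.00)(12.00) = 557460.00 mm³
x̄ = 199500.00 / 7680.00 = 25.98 mm
ȳ = 557460.00 / 7680.00 = 72.59 mm

x̄ = 25.98 mm, ȳ = 72.59 mm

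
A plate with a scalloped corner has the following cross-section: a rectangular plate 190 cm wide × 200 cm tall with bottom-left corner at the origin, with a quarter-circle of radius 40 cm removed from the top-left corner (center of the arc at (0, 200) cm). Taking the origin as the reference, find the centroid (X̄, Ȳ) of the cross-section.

X̄ = 97.67 cm, Ȳ = 97.16 cm

plate: A = 190 × 200 = 38000.00, centroid at (95.00, 100.00).
removed quarter-circle: A = −¼π·40² = -1256.64, centroid at (16.98, 183.02).
ΣA = 36743.36 cm², ΣAX̄ = 3588666.67 cm³, ΣAȲ = 3570005.92 cm³.
X̄ = 3588666.67/36743.36 = 97.67 cm; Ȳ = 3570005.92/36743.36 = 97.16 cm.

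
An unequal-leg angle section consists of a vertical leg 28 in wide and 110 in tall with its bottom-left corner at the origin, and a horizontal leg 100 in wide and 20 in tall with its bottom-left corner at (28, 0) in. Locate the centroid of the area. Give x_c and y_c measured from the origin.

x_c = 39.20 in, y_c = 37.28 in

Part | A | x̄ᵢ | ȳᵢ | A·x̄ᵢ | A·ȳᵢ
vertical leg | 3080.00 | 14.00 | 55.00 | 43120.00 | 169400.00
horizontal leg | 2000.00 | 78.00 | 10.00 | 156000.00 | 20000.00
Σ | 5080.00 |  |  | 199120.00 | 189400.00
x_c = 199120.00 / 5080.00 = 39.20 in
y_c = 189400.00 / 5080.00 = 37.28 in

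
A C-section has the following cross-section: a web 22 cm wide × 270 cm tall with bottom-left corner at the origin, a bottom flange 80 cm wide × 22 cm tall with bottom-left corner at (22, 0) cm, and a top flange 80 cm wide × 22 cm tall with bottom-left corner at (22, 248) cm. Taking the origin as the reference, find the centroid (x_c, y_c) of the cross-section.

x_c = 29.98 cm, y_c = 135.00 cm

Part | A | x̄ᵢ | ȳᵢ | A·x̄ᵢ | A·ȳᵢ
web | 5940.00 | 11.00 | 135.00 | 65340.00 | 801900.00
bottom flange | 1760.00 | 62.00 | 11.00 | 109120.00 | 19360.00
top flange | 1760.00 | 62.00 | 259.00 | 109120.00 | 455840.00
Σ | 9460.00 |  |  | 283580.00 | 1277100.00
x_c = 283580.00 / 9460.00 = 29.98 cm
y_c = 1277100.00 / 9460.00 = 135.00 cm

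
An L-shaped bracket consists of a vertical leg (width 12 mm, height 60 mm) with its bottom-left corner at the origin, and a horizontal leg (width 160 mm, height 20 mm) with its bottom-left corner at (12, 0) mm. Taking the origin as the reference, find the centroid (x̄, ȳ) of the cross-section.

vertical leg: A = 12 × 60 = 720.00, centroid at (6.00, 30.00).
horizontal leg: A = 160 × 20 = 3200.00, centroid at (92.00, 10.00).
ΣA = 3920.00 mm²
ΣAx̄ = (720.00)(6.00) + (3200.00)(92.00) = 298720.00 mm³
ΣAȳ = (720.00)(30.00) + (3200.00)(10.00) = 53600.00 mm³
x̄ = 298720.00 / 3920.00 = 76.20 mm
ȳ = 53600.00 / 3920.00 = 13.67 mm

x̄ = 76.20 mm, ȳ = 13.67 mm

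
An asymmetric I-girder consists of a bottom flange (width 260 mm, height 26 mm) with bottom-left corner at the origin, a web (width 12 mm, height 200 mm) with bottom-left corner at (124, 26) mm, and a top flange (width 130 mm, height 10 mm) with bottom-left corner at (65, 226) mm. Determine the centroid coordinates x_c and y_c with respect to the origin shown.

x_c = 130.00 mm, y_c = 66.02 mm

bottom flange: A = 260 × 26 = 6760.00, centroid at (130.00, 13.00).
web: A = 12 × 200 = 2400.00, centroid at (130.00, 126.00).
top flange: A = 130 × 10 = 1300.00, centroid at (130.00, 231.00).
ΣA = 10460.00 mm²
ΣAx_c = (6760.00)(130.00) + (2400.00)(130.00) + (1300.00)(130.00) = 1359800.00 mm³
ΣAy_c = (6760.00)(13.00) + (2400.00)(126.00) + (1300.00)(231.00) = 690580.00 mm³
x_c = 1359800.00 / 10460.00 = 130.00 mm
y_c = 690580.00 / 10460.00 = 66.02 mm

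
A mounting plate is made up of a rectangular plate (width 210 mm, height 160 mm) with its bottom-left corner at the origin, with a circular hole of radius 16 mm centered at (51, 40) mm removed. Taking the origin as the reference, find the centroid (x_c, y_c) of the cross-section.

x_c = 106.32 mm, y_c = 80.98 mm

Part | A | x̄ᵢ | ȳᵢ | A·x̄ᵢ | A·ȳᵢ
plate | 33600.00 | 105.00 | 80.00 | 3528000.00 | 2688000.00
hole | -804.25 | 51.00 | 40.00 | -41016.63 | -32169.91
Σ | 32795.75 |  |  | 3486983.37 | 2655830.09
x_c = 3486983.37 / 32795.75 = 106.32 mm
y_c = 2655830.09 / 32795.75 = 80.98 mm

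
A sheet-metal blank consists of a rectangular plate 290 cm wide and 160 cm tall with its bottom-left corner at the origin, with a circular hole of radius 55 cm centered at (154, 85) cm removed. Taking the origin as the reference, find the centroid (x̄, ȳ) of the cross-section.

x̄ = 142.68 cm, ȳ = 78.71 cm

plate: A = 290 × 160 = 46400.00, centroid at (145.00, 80.00).
hole: A = −π·55² = -9503.32, centroid at (154.00, 85.00).
ΣA = 36896.68 cm²
ΣAx̄ = (46400.00)(145.00) + (-9503.32)(154.00) = 5264489.06 cm³
ΣAȳ = (46400.00)(80.00) + (-9503.32)(85.00) = 2904217.99 cm³
x̄ = 5264489.06 / 36896.68 = 142.68 cm
ȳ = 2904217.99 / 36896.68 = 78.71 cm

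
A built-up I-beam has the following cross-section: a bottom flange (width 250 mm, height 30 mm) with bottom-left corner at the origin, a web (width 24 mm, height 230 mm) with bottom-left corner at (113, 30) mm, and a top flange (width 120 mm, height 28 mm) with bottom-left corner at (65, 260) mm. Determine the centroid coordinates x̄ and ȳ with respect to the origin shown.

bottom flange: A = 250 × 30 = 7500.00, centroid at (125.00, 15.00).
web: A = 24 × 230 = 5520.00, centroid at (125.00, 145.00).
top flange: A = 120 × 28 = 3360.00, centroid at (125.00, 274.00).
ΣA = 16380.00 mm²
ΣAx̄ = (7500.00)(125.00) + (5520.00)(125.00) + (3360.00)(125.00) = 2047500.00 mm³
ΣAȳ = (7500.00)(15.00) + (5520.00)(145.00) + (3360.00)(274.00) = 1833540.00 mm³
x̄ = 2047500.00 / 16380.00 = 125.00 mm
ȳ = 1833540.00 / 16380.00 = 111.94 mm

x̄ = 125.00 mm, ȳ = 111.94 mm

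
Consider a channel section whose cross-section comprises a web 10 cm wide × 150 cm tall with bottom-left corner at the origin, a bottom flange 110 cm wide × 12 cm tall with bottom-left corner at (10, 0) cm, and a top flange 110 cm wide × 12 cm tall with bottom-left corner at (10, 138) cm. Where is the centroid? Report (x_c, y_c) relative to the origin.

web: A = 10 × 150 = 1500.00, centroid at (5.00, 75.00).
bottom flange: A = 110 × 12 = 1320.00, centroid at (65.00, 6.00).
top flange: A = 110 × 12 = 1320.00, centroid at (65.00, 144.00).
ΣA = 4140.00 cm²
ΣAx_c = (1500.00)(5.00) + (1320.00)(65.00) + (1320.00)(65.00) = 179100.00 cm³
ΣAy_c = (1500.00)(75.00) + (1320.00)(6.00) + (1320.00)(144.00) = 310500.00 cm³
x_c = 179100.00 / 4140.00 = 43.26 cm
y_c = 310500.00 / 4140.00 = 75.00 cm

x_c = 43.26 cm, y_c = 75.00 cm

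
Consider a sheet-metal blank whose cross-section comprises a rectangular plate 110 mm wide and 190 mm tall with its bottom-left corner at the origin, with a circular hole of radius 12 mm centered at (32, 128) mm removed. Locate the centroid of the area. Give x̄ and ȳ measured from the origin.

plate: A = 110 × 190 = 20900.00, centroid at (55.00, 95.00).
hole: A = −π·12² = -452.39, centroid at (32.00, 128.00).
ΣA = 20447.61 mm², ΣAx̄ = 1135023.54 mm³, ΣAȳ = 1927594.16 mm³.
x̄ = 1135023.54/20447.61 = 55.51 mm; ȳ = 1927594.16/20447.61 = 94.27 mm.

x̄ = 55.51 mm, ȳ = 94.27 mm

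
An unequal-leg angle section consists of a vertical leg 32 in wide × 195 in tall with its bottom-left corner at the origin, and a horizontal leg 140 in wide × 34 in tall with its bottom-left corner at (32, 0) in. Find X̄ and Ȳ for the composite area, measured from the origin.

X̄ = 53.21 in, Ȳ = 62.67 in

Part | A | x̄ᵢ | ȳᵢ | A·x̄ᵢ | A·ȳᵢ
vertical leg | 6240.00 | 16.00 | 97.50 | 99840.00 | 608400.00
horizontal leg | 4760.00 | 102.00 | 17.00 | 485520.00 | 80920.00
Σ | 11000.00 |  |  | 585360.00 | 689320.00
X̄ = 585360.00 / 11000.00 = 53.21 in
Ȳ = 689320.00 / 11000.00 = 62.67 in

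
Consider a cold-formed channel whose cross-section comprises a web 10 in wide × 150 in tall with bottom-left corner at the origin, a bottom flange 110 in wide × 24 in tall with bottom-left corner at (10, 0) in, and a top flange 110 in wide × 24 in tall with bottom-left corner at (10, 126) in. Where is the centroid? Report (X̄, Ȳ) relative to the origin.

web: A = 10 × 150 = 1500.00, centroid at (5.00, 75.00).
bottom flange: A = 110 × 24 = 2640.00, centroid at (65.00, 12.00).
top flange: A = 110 × 24 = 2640.00, centroid at (65.00, 138.00).
ΣA = 6780.00 in²
ΣAX̄ = (1500.00)(5.00) + (2640.00)(65.00) + (2640.00)(65.00) = 350700.00 in³
ΣAȲ = (1500.00)(75.00) + (2640.00)(12.00) + (2640.00)(138.00) = 508500.00 in³
X̄ = 350700.00 / 6780.00 = 51.73 in
Ȳ = 508500.00 / 6780.00 = 75.00 in

X̄ = 51.73 in, Ȳ = 75.00 in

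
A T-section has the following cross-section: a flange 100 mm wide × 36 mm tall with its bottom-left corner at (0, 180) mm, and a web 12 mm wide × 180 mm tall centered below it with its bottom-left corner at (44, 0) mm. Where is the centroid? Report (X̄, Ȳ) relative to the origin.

X̄ = 50.00 mm, Ȳ = 157.50 mm

web: A = 12 × 180 = 2160.00, centroid at (50.00, 90.00).
flange: A = 100 × 36 = 3600.00, centroid at (50.00, 198.00).
ΣA = 5760.00 mm²
ΣAX̄ = (2160.00)(50.00) + (3600.00)(50.00) = 288000.00 mm³
ΣAȲ = (2160.00)(90.00) + (3600.00)(198.00) = 907200.00 mm³
X̄ = 288000.00 / 5760.00 = 50.00 mm
Ȳ = 907200.00 / 5760.00 = 157.50 mm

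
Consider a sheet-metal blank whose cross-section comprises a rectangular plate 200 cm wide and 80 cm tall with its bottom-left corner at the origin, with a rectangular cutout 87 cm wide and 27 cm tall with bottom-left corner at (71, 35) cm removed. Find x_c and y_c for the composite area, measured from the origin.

x_c = 97.50 cm, y_c = 38.54 cm

plate: A = 200 × 80 = 16000.00, centroid at (100.00, 40.00).
hole: A = −(87 × 27) = -2349.00, centroid at (114.50, 48.50).
ΣA = 13651.00 cm²
ΣAx_c = (16000.00)(100.00) + (-2349.00)(114.50) = 1331039.50 cm³
ΣAy_c = (16000.00)(40.00) + (-2349.00)(48.50) = 526073.50 cm³
x_c = 1331039.50 / 13651.00 = 97.50 cm
y_c = 526073.50 / 13651.00 = 38.54 cm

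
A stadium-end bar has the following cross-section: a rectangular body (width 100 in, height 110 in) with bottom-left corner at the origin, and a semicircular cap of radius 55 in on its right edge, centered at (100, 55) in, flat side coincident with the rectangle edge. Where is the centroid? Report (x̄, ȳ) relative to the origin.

rectangular body: A = 100 × 110 = 11000.00, centroid at (50.00, 55.00).
semicircular end: A = ½π·55² = 4751.66, centroid at (123.34, 55.00).
ΣA = 15751.66 in²
ΣAx̄ = (11000.00)(50.00) + (4751.66)(123.34) = 1136082.56 in³
ΣAȳ = (11000.00)(55.00) + (4751.66)(55.00) = 866341.24 in³
x̄ = 1136082.56 / 15751.66 = 72.12 in
ȳ = 866341.24 / 15751.66 = 55.00 in

x̄ = 72.12 in, ȳ = 55.00 in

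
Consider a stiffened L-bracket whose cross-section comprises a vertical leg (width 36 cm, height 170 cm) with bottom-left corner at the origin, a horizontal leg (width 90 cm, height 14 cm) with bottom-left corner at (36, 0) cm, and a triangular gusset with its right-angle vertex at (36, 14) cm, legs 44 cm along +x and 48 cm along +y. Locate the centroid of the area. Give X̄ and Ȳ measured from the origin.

X̄ = 31.50 cm, Ȳ = 66.47 cm

vertical leg: A = 36 × 170 = 6120.00, centroid at (18.00, 85.00).
horizontal leg: A = 90 × 14 = 1260.00, centroid at (81.00, 7.00).
gusset: A = ½·44·48 = 1056.00, centroid at (50.67, 30.00).
ΣA = 8436.00 cm², ΣAX̄ = 265724.00 cm³, ΣAȲ = 560700.00 cm³.
X̄ = 265724.00/8436.00 = 31.50 cm; Ȳ = 560700.00/8436.00 = 66.47 cm.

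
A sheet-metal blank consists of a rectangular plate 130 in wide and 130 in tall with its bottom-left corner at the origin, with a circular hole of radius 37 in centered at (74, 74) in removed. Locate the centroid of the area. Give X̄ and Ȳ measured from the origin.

Part | A | x̄ᵢ | ȳᵢ | A·x̄ᵢ | A·ȳᵢ
plate | 16900.00 | 65.00 | 65.00 | 1098500.00 | 1098500.00
hole | -4300.84 | 74.00 | 74.00 | -318262.19 | -318262.19
Σ | 12599.16 |  |  | 780237.81 | 780237.81
X̄ = 780237.81 / 12599.16 = 61.93 in
Ȳ = 780237.81 / 12599.16 = 61.93 in

X̄ = 61.93 in, Ȳ = 61.93 in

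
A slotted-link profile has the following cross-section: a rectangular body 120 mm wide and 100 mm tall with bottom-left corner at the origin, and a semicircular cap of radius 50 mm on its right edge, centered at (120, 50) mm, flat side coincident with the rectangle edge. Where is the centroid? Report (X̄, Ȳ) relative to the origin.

rectangular body: A = 120 × 100 = 12000.00, centroid at (60.00, 50.00).
semicircular end: A = ½π·50² = 3926.99, centroid at (141.22, 50.00).
ΣA = 15926.99 mm²
ΣAX̄ = (12000.00)(60.00) + (3926.99)(141.22) = 1274572.23 mm³
ΣAȲ = (12000.00)(50.00) + (3926.99)(50.00) = 796349.54 mm³
X̄ = 1274572.23 / 15926.99 = 80.03 mm
Ȳ = 796349.54 / 15926.99 = 50.00 mm

X̄ = 80.03 mm, Ȳ = 50.00 mm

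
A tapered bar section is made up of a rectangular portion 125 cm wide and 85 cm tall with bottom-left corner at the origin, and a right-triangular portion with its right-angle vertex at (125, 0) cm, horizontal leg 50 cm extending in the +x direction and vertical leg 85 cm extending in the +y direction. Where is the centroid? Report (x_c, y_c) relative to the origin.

x_c = 75.69 cm, y_c = 40.14 cm

rectangular portion: A = 125 × 85 = 10625.00, centroid at (62.50, 42.50).
triangular portion: A = ½·50·85 = 2125.00, centroid at (141.67, 28.33).
ΣA = 12750.00 cm²
ΣAx_c = (10625.00)(62.50) + (2125.00)(141.67) = 965104.17 cm³
ΣAy_c = (10625.00)(42.50) + (2125.00)(28.33) = 511770.83 cm³
x_c = 965104.17 / 12750.00 = 75.69 cm
y_c = 511770.83 / 12750.00 = 40.14 cm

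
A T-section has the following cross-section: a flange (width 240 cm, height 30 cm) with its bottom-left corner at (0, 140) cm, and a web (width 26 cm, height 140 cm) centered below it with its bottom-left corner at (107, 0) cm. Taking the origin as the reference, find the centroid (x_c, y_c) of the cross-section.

web: A = 26 × 140 = 3640.00, centroid at (120.00, 70.00).
flange: A = 240 × 30 = 7200.00, centroid at (120.00, 155.00).
ΣA = 10840.00 cm², ΣAx_c = 1300800.00 cm³, ΣAy_c = 1370800.00 cm³.
x_c = 1300800.00/10840.00 = 120.00 cm; y_c = 1370800.00/10840.00 = 126.46 cm.

x_c = 120.00 cm, y_c = 126.46 cm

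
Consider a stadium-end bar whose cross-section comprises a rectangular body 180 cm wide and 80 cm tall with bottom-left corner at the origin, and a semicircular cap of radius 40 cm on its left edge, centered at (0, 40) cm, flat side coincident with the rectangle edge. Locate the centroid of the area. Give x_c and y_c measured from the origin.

x_c = 74.10 cm, y_c = 40.00 cm

rectangular body: A = 180 × 80 = 14400.00, centroid at (90.00, 40.00).
semicircular end: A = ½π·40² = 2513.27, centroid at (-16.98, 40.00).
ΣA = 16913.27 cm², ΣAx_c = 1253333.33 cm³, ΣAy_c = 676530.96 cm³.
x_c = 1253333.33/16913.27 = 74.10 cm; y_c = 676530.96/16913.27 = 40.00 cm.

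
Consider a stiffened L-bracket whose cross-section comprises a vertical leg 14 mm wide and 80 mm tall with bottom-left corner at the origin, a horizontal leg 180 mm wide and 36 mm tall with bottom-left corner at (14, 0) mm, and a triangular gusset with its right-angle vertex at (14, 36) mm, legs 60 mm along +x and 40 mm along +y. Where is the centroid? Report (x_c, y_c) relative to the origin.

Part | A | x̄ᵢ | ȳᵢ | A·x̄ᵢ | A·ȳᵢ
vertical leg | 1120.00 | 7.00 | 40.00 | 7840.00 | 44800.00
horizontal leg | 6480.00 | 104.00 | 18.00 | 673920.00 | 116640.00
gusset | 1200.00 | 34.00 | 49.33 | 40800.00 | 59200.00
Σ | 8800.00 |  |  | 722560.00 | 220640.00
x_c = 722560.00 / 8800.00 = 82.11 mm
y_c = 220640.00 / 8800.00 = 25.07 mm

x_c = 82.11 mm, y_c = 25.07 mm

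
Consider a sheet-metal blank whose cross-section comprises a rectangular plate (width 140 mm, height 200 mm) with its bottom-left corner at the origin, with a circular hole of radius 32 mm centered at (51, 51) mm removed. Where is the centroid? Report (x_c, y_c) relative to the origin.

x_c = 72.47 mm, y_c = 106.36 mm

plate: A = 140 × 200 = 28000.00, centroid at (70.00, 100.00).
hole: A = −π·32² = -3216.99, centroid at (51.00, 51.00).
ΣA = 24783.01 mm², ΣAx_c = 1795933.47 mm³, ΣAy_c = 2635933.47 mm³.
x_c = 1795933.47/24783.01 = 72.47 mm; y_c = 2635933.47/24783.01 = 106.36 mm.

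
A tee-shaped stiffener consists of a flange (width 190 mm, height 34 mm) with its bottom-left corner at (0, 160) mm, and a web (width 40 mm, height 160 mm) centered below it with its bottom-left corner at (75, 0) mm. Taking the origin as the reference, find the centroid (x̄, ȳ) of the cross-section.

x̄ = 95.00 mm, ȳ = 128.73 mm

web: A = 40 × 160 = 6400.00, centroid at (95.00, 80.00).
flange: A = 190 × 34 = 6460.00, centroid at (95.00, 177.00).
ΣA = 12860.00 mm²
ΣAx̄ = (6400.00)(95.00) + (6460.00)(95.00) = 1221700.00 mm³
ΣAȳ = (6400.00)(80.00) + (6460.00)(177.00) = 1655420.00 mm³
x̄ = 1221700.00 / 12860.00 = 95.00 mm
ȳ = 1655420.00 / 12860.00 = 128.73 mm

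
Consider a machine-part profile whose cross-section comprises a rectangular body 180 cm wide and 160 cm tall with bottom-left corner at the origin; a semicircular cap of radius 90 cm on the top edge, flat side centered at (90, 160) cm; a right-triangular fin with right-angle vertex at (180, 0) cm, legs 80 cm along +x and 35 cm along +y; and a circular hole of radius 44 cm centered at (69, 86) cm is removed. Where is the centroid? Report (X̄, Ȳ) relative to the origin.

X̄ = 97.90 cm, Ȳ = 117.23 cm

Part | A | x̄ᵢ | ȳᵢ | A·x̄ᵢ | A·ȳᵢ
rectangular body | 28800.00 | 90.00 | 80.00 | 2592000.00 | 2304000.00
semicircular top | 12723.45 | 90.00 | 198.20 | 1145110.52 | 2521752.04
triangular fin | 1400.00 | 206.67 | 11.67 | 289333.33 | 16333.33
hole | -6082.12 | 69.00 | 86.00 | -419666.51 | -523062.61
Σ | 36841.33 |  |  | 3606777.34 | 4319022.76
X̄ = 3606777.34 / 36841.33 = 97.90 cm
Ȳ = 4319022.76 / 36841.33 = 117.23 cm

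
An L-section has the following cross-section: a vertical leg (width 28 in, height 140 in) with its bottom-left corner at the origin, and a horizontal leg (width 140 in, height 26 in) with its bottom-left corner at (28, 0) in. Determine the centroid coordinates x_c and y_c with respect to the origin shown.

vertical leg: A = 28 × 140 = 3920.00, centroid at (14.00, 70.00).
horizontal leg: A = 140 × 26 = 3640.00, centroid at (98.00, 13.00).
ΣA = 7560.00 in², ΣAx_c = 411600.00 in³, ΣAy_c = 321720.00 in³.
x_c = 411600.00/7560.00 = 54.44 in; y_c = 321720.00/7560.00 = 42.56 in.

x_c = 54.44 in, y_c = 42.56 in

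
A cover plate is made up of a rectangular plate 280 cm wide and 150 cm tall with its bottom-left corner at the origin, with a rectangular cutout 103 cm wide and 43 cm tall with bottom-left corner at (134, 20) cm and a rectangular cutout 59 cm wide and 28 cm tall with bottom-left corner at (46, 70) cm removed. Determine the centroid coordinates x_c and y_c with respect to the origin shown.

plate: A = 280 × 150 = 42000.00, centroid at (140.00, 75.00).
hole 1: A = −(103 × 43) = -4429.00, centroid at (185.50, 41.50).
hole 2: A = −(59 × 28) = -1652.00, centroid at (75.50, 84.00).
ΣA = 35919.00 cm², ΣAx_c = 4933694.50 cm³, ΣAy_c = 2827428.50 cm³.
x_c = 4933694.50/35919.00 = 137.36 cm; y_c = 2827428.50/35919.00 = 78.72 cm.

x_c = 137.36 cm, y_c = 78.72 cm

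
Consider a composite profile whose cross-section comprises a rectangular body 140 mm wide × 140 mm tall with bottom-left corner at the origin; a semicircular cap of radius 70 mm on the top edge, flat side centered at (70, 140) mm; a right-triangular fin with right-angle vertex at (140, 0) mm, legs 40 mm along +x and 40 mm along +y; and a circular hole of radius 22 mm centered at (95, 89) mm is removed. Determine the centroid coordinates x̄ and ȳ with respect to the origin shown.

rectangular body: A = 140 × 140 = 19600.00, centroid at (70.00, 70.00).
semicircular top: A = ½π·70² = 7696.90, centroid at (70.00, 169.71).
triangular fin: A = ½·40·40 = 800.00, centroid at (153.33, 13.33).
hole: A = −π·22² = -1520.53, centroid at (95.00, 89.00).
ΣA = 26576.37 mm², ΣAx̄ = 1888999.38 mm³, ΣAȳ = 2553572.37 mm³.
x̄ = 1888999.38/26576.37 = 71.08 mm; ȳ = 2553572.37/26576.37 = 96.08 mm.

x̄ = 71.08 mm, ȳ = 96.08 mm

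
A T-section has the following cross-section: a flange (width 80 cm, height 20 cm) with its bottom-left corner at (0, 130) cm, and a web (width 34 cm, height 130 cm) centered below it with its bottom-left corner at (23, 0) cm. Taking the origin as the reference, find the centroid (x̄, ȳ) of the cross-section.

x̄ = 40.00 cm, ȳ = 84.93 cm

Part | A | x̄ᵢ | ȳᵢ | A·x̄ᵢ | A·ȳᵢ
web | 4420.00 | 40.00 | 65.00 | 176800.00 | 287300.00
flange | 1600.00 | 40.00 | 140.00 | 64000.00 | 224000.00
Σ | 6020.00 |  |  | 240800.00 | 511300.00
x̄ = 240800.00 / 6020.00 = 40.00 cm
ȳ = 511300.00 / 6020.00 = 84.93 cm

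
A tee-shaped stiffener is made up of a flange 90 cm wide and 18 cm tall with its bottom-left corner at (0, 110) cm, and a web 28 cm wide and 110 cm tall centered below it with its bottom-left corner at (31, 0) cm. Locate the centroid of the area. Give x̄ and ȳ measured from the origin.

web: A = 28 × 110 = 3080.00, centroid at (45.00, 55.00).
flange: A = 90 × 18 = 1620.00, centroid at (45.00, 119.00).
ΣA = 4700.00 cm², ΣAx̄ = 211500.00 cm³, ΣAȳ = 362180.00 cm³.
x̄ = 211500.00/4700.00 = 45.00 cm; ȳ = 362180.00/4700.00 = 77.06 cm.

x̄ = 45.00 cm, ȳ = 77.06 cm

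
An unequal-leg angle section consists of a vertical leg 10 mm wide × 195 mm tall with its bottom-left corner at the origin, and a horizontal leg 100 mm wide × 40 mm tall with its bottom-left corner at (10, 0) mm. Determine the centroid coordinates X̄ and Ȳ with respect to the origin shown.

X̄ = 41.97 mm, Ȳ = 45.40 mm

vertical leg: A = 10 × 195 = 1950.00, centroid at (5.00, 97.50).
horizontal leg: A = 100 × 40 = 4000.00, centroid at (60.00, 20.00).
ΣA = 5950.00 mm², ΣAX̄ = 249750.00 mm³, ΣAȲ = 270125.00 mm³.
X̄ = 249750.00/5950.00 = 41.97 mm; Ȳ = 270125.00/5950.00 = 45.40 mm.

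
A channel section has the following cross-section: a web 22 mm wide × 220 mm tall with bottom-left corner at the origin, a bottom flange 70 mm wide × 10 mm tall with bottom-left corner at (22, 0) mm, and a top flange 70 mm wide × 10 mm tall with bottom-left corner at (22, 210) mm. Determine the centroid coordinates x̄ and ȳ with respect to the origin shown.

x̄ = 21.32 mm, ȳ = 110.00 mm

web: A = 22 × 220 = 4840.00, centroid at (11.00, 110.00).
bottom flange: A = 70 × 10 = 700.00, centroid at (57.00, 5.00).
top flange: A = 70 × 10 = 700.00, centroid at (57.00, 215.00).
ΣA = 6240.00 mm², ΣAx̄ = 133040.00 mm³, ΣAȳ = 686400.00 mm³.
x̄ = 133040.00/6240.00 = 21.32 mm; ȳ = 686400.00/6240.00 = 110.00 mm.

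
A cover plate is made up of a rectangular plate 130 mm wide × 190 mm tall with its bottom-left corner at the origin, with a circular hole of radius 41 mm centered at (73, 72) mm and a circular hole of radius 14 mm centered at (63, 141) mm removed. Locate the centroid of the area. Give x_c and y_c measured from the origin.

x_c = 62.82 mm, y_c = 99.95 mm

plate: A = 130 × 190 = 24700.00, centroid at (65.00, 95.00).
hole 1: A = −π·41² = -5281.02, centroid at (73.00, 72.00).
hole 2: A = −π·14² = -615.75, centroid at (63.00, 141.00).
ΣA = 18803.23 mm²
ΣAx_c = (24700.00)(65.00) + (-5281.02)(73.00) + (-615.75)(63.00) = 1181193.35 mm³
ΣAy_c = (24700.00)(95.00) + (-5281.02)(72.00) + (-615.75)(141.00) = 1879445.70 mm³
x_c = 1181193.35 / 18803.23 = 62.82 mm
y_c = 1879445.70 / 18803.23 = 99.95 mm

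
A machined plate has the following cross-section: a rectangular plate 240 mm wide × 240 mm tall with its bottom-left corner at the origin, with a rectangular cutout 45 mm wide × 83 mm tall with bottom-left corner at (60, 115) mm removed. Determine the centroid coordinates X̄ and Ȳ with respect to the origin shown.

X̄ = 122.60 mm, Ȳ = 117.47 mm

plate: A = 240 × 240 = 57600.00, centroid at (120.00, 120.00).
hole: A = −(45 × 83) = -3735.00, centroid at (82.50, 156.50).
ΣA = 53865.00 mm²
ΣAX̄ = (57600.00)(120.00) + (-3735.00)(82.50) = 6603862.50 mm³
ΣAȲ = (57600.00)(120.00) + (-3735.00)(156.50) = 6327472.50 mm³
X̄ = 6603862.50 / 53865.00 = 122.60 mm
Ȳ = 6327472.50 / 53865.00 = 117.47 mm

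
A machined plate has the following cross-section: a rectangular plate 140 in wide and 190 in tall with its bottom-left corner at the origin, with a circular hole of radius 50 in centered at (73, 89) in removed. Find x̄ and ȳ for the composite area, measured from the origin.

x̄ = 68.74 in, ȳ = 97.51 in

plate: A = 140 × 190 = 26600.00, centroid at (70.00, 95.00).
hole: A = −π·50² = -7853.98, centroid at (73.00, 89.00).
ΣA = 18746.02 in²
ΣAx̄ = (26600.00)(70.00) + (-7853.98)(73.00) = 1288659.34 in³
ΣAȳ = (26600.00)(95.00) + (-7853.98)(89.00) = 1827995.63 in³
x̄ = 1288659.34 / 18746.02 = 68.74 in
ȳ = 1827995.63 / 18746.02 = 97.51 in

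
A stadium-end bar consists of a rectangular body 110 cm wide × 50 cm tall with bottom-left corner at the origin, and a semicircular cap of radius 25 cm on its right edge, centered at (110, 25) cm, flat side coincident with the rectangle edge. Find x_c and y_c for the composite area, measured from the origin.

rectangular body: A = 110 × 50 = 5500.00, centroid at (55.00, 25.00).
semicircular end: A = ½π·25² = 981.75, centroid at (120.61, 25.00).
ΣA = 6481.75 cm², ΣAx_c = 420908.91 cm³, ΣAy_c = 162043.69 cm³.
x_c = 420908.91/6481.75 = 64.94 cm; y_c = 162043.69/6481.75 = 25.00 cm.

x_c = 64.94 cm, y_c = 25.00 cm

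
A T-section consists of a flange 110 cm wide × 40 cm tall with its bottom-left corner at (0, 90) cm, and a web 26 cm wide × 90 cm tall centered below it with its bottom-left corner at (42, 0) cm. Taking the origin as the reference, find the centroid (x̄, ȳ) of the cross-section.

x̄ = 55.00 cm, ȳ = 87.43 cm

web: A = 26 × 90 = 2340.00, centroid at (55.00, 45.00).
flange: A = 110 × 40 = 4400.00, centroid at (55.00, 110.00).
ΣA = 6740.00 cm², ΣAx̄ = 370700.00 cm³, ΣAȳ = 589300.00 cm³.
x̄ = 370700.00/6740.00 = 55.00 cm; ȳ = 589300.00/6740.00 = 87.43 cm.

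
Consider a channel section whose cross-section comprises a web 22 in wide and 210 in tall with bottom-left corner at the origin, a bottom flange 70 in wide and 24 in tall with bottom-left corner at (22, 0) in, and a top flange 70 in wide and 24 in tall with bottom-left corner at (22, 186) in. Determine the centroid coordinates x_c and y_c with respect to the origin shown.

x_c = 30.37 in, y_c = 105.00 in

Part | A | x̄ᵢ | ȳᵢ | A·x̄ᵢ | A·ȳᵢ
web | 4620.00 | 11.00 | 105.00 | 50820.00 | 485100.00
bottom flange | 1680.00 | 57.00 | 12.00 | 95760.00 | 20160.00
top flange | 1680.00 | 57.00 | 198.00 | 95760.00 | 332640.00
Σ | 7980.00 |  |  | 242340.00 | 837900.00
x_c = 242340.00 / 7980.00 = 30.37 in
y_c = 837900.00 / 7980.00 = 105.00 in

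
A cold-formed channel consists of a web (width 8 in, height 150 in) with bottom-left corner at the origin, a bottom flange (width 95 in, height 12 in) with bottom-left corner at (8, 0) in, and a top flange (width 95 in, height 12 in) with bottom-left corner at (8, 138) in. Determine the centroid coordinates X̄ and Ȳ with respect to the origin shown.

X̄ = 37.74 in, Ȳ = 75.00 in

Part | A | x̄ᵢ | ȳᵢ | A·x̄ᵢ | A·ȳᵢ
web | 1200.00 | 4.00 | 75.00 | 4800.00 | 90000.00
bottom flange | 1140.00 | 55.50 | 6.00 | 63270.00 | 6840.00
top flange | 1140.00 | 55.50 | 144.00 | 63270.00 | 164160.00
Σ | 3480.00 |  |  | 131340.00 | 261000.00
X̄ = 131340.00 / 3480.00 = 37.74 in
Ȳ = 261000.00 / 3480.00 = 75.00 in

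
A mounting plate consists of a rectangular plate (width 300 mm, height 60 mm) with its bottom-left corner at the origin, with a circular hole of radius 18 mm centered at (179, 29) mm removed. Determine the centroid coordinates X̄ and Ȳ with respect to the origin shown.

X̄ = 148.26 mm, Ȳ = 30.06 mm

Part | A | x̄ᵢ | ȳᵢ | A·x̄ᵢ | A·ȳᵢ
plate | 18000.00 | 150.00 | 30.00 | 2700000.00 | 540000.00
hole | -1017.88 | 179.00 | 29.00 | -182199.81 | -29518.40
Σ | 16982.12 |  |  | 2517800.19 | 510481.60
X̄ = 2517800.19 / 16982.12 = 148.26 mm
Ȳ = 510481.60 / 16982.12 = 30.06 mm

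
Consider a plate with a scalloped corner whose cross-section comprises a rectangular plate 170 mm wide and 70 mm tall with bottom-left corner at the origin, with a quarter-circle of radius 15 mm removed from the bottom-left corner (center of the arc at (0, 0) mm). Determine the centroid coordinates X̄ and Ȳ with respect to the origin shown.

plate: A = 170 × 70 = 11900.00, centroid at (85.00, 35.00).
removed quarter-circle: A = −¼π·15² = -176.71, centroid at (6.37, 6.37).
ΣA = 11723.29 mm²
ΣAX̄ = (11900.00)(85.00) + (-176.71)(6.37) = 1010375.00 mm³
ΣAȲ = (11900.00)(35.00) + (-176.71)(6.37) = 415375.00 mm³
X̄ = 1010375.00 / 11723.29 = 86.19 mm
Ȳ = 415375.00 / 11723.29 = 35.43 mm

X̄ = 86.19 mm, Ȳ = 35.43 mm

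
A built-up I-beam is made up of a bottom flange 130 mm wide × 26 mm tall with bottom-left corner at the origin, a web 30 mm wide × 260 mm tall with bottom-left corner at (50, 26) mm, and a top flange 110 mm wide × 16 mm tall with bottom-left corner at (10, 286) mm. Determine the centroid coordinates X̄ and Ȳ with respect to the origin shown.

X̄ = 65.00 mm, Ȳ = 137.42 mm

bottom flange: A = 130 × 26 = 3380.00, centroid at (65.00, 13.00).
web: A = 30 × 260 = 7800.00, centroid at (65.00, 156.00).
top flange: A = 110 × 16 = 1760.00, centroid at (65.00, 294.00).
ΣA = 12940.00 mm²
ΣAX̄ = (3380.00)(65.00) + (7800.00)(65.00) + (1760.00)(65.00) = 841100.00 mm³
ΣAȲ = (3380.00)(13.00) + (7800.00)(156.00) + (1760.00)(294.00) = 1778180.00 mm³
X̄ = 841100.00 / 12940.00 = 65.00 mm
Ȳ = 1778180.00 / 12940.00 = 137.42 mm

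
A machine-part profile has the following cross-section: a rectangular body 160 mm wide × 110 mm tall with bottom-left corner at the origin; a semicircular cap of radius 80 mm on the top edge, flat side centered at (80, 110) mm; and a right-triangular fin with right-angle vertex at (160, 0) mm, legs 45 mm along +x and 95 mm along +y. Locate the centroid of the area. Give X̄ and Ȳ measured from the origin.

rectangular body: A = 160 × 110 = 17600.00, centroid at (80.00, 55.00).
semicircular top: A = ½π·80² = 10053.10, centroid at (80.00, 143.95).
triangular fin: A = ½·45·95 = 2137.50, centroid at (175.00, 31.67).
ΣA = 29790.60 mm²
ΣAX̄ = (17600.00)(80.00) + (10053.10)(80.00) + (2137.50)(175.00) = 2586310.22 mm³
ΣAȲ = (17600.00)(55.00) + (10053.10)(143.95) + (2137.50)(31.67) = 2482861.45 mm³
X̄ = 2586310.22 / 29790.60 = 86.82 mm
Ȳ = 2482861.45 / 29790.60 = 83.34 mm

X̄ = 86.82 mm, Ȳ = 83.34 mm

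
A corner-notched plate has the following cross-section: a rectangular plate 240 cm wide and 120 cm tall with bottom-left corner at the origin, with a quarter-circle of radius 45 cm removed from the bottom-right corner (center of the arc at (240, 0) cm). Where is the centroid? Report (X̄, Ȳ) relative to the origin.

X̄ = 114.10 cm, Ȳ = 62.39 cm

Part | A | x̄ᵢ | ȳᵢ | A·x̄ᵢ | A·ȳᵢ
plate | 28800.00 | 120.00 | 60.00 | 3456000.00 | 1728000.00
removed quarter-circle | -1590.43 | 220.90 | 19.10 | -351328.51 | -30375.00
Σ | 27209.57 |  |  | 3104671.49 | 1697625.00
X̄ = 3104671.49 / 27209.57 = 114.10 cm
Ȳ = 1697625.00 / 27209.57 = 62.39 cm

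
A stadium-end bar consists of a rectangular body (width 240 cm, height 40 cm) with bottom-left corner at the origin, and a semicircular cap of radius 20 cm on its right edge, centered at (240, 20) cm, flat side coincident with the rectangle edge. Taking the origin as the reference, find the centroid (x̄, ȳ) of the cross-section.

x̄ = 127.89 cm, ȳ = 20.00 cm

Part | A | x̄ᵢ | ȳᵢ | A·x̄ᵢ | A·ȳᵢ
rectangular body | 9600.00 | 120.00 | 20.00 | 1152000.00 | 192000.00
semicircular end | 628.32 | 248.49 | 20.00 | 156129.78 | 12566.37
Σ | 10228.32 |  |  | 1308129.78 | 204566.37
x̄ = 1308129.78 / 10228.32 = 127.89 cm
ȳ = 204566.37 / 10228.32 = 20.00 cm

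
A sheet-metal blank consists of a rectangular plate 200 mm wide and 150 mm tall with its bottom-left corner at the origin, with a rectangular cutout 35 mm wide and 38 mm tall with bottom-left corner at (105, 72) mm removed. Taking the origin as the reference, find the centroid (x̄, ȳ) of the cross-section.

plate: A = 200 × 150 = 30000.00, centroid at (100.00, 75.00).
hole: A = −(35 × 38) = -1330.00, centroid at (122.50, 91.00).
ΣA = 28670.00 mm²
ΣAx̄ = (30000.00)(100.00) + (-1330.00)(122.50) = 2837075.00 mm³
ΣAȳ = (30000.00)(75.00) + (-1330.00)(91.00) = 2128970.00 mm³
x̄ = 2837075.00 / 28670.00 = 98.96 mm
ȳ = 2128970.00 / 28670.00 = 74.26 mm

x̄ = 98.96 mm, ȳ = 74.26 mm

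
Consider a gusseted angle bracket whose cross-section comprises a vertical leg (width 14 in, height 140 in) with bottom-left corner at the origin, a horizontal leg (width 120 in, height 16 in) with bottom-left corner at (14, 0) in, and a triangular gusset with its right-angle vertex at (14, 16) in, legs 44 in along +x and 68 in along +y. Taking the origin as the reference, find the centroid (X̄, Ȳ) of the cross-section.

X̄ = 36.96 in, Ȳ = 39.14 in

Part | A | x̄ᵢ | ȳᵢ | A·x̄ᵢ | A·ȳᵢ
vertical leg | 1960.00 | 7.00 | 70.00 | 13720.00 | 137200.00
horizontal leg | 1920.00 | 74.00 | 8.00 | 142080.00 | 15360.00
gusset | 1496.00 | 28.67 | 38.67 | 42885.33 | 57845.33
Σ | 5376.00 |  |  | 198685.33 | 210405.33
X̄ = 198685.33 / 5376.00 = 36.96 in
Ȳ = 210405.33 / 5376.00 = 39.14 in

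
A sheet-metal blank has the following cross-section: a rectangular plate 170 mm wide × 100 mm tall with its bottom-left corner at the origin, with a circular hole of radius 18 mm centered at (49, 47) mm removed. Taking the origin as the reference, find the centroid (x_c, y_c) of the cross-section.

x_c = 87.29 mm, y_c = 50.19 mm

Part | A | x̄ᵢ | ȳᵢ | A·x̄ᵢ | A·ȳᵢ
plate | 17000.00 | 85.00 | 50.00 | 1445000.00 | 850000.00
hole | -1017.88 | 49.00 | 47.00 | -49875.92 | -47840.17
Σ | 15982.12 |  |  | 1395124.08 | 802159.83
x_c = 1395124.08 / 15982.12 = 87.29 mm
y_c = 802159.83 / 15982.12 = 50.19 mm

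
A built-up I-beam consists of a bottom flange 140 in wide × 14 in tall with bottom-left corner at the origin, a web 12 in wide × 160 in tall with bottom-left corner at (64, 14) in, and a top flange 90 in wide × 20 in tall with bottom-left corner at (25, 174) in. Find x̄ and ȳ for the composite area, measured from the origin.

Part | A | x̄ᵢ | ȳᵢ | A·x̄ᵢ | A·ȳᵢ
bottom flange | 1960.00 | 70.00 | 7.00 | 137200.00 | 13720.00
web | 1920.00 | 70.00 | 94.00 | 134400.00 | 180480.00
top flange | 1800.00 | 70.00 | 184.00 | 126000.00 | 331200.00
Σ | 5680.00 |  |  | 397600.00 | 525400.00
x̄ = 397600.00 / 5680.00 = 70.00 in
ȳ = 525400.00 / 5680.00 = 92.50 in

x̄ = 70.00 in, ȳ = 92.50 in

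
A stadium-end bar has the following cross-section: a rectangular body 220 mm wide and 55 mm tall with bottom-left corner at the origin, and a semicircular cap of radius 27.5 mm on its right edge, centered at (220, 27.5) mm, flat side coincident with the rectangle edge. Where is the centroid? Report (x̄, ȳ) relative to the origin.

x̄ = 120.88 mm, ȳ = 27.50 mm

rectangular body: A = 220 × 55 = 12100.00, centroid at (110.00, 27.50).
semicircular end: A = ½π·27.5² = 1187.91, centroid at (231.67, 27.50).
ΣA = 13287.91 mm²
ΣAx̄ = (12100.00)(110.00) + (1187.91)(231.67) = 1606205.82 mm³
ΣAȳ = (12100.00)(27.50) + (1187.91)(27.50) = 365417.65 mm³
x̄ = 1606205.82 / 13287.91 = 120.88 mm
ȳ = 365417.65 / 13287.91 = 27.50 mm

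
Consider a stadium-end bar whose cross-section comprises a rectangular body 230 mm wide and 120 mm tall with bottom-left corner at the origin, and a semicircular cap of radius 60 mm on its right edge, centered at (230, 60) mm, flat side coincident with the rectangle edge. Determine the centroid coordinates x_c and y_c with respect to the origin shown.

rectangular body: A = 230 × 120 = 27600.00, centroid at (115.00, 60.00).
semicircular end: A = ½π·60² = 5654.87, centroid at (255.46, 60.00).
ΣA = 33254.87 mm²
ΣAx_c = (27600.00)(115.00) + (5654.87)(255.46) = 4618619.36 mm³
ΣAy_c = (27600.00)(60.00) + (5654.87)(60.00) = 1995292.01 mm³
x_c = 4618619.36 / 33254.87 = 138.89 mm
y_c = 1995292.01 / 33254.87 = 60.00 mm

x_c = 138.89 mm, y_c = 60.00 mm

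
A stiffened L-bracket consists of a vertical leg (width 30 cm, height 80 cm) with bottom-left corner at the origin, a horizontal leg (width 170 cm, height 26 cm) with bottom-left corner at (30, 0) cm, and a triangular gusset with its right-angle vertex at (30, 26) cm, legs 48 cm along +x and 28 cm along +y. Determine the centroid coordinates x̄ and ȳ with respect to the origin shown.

vertical leg: A = 30 × 80 = 2400.00, centroid at (15.00, 40.00).
horizontal leg: A = 170 × 26 = 4420.00, centroid at (115.00, 13.00).
gusset: A = ½·48·28 = 672.00, centroid at (46.00, 35.33).
ΣA = 7492.00 cm²
ΣAx̄ = (2400.00)(15.00) + (4420.00)(115.00) + (672.00)(46.00) = 575212.00 cm³
ΣAȳ = (2400.00)(40.00) + (4420.00)(13.00) + (672.00)(35.33) = 177204.00 cm³
x̄ = 575212.00 / 7492.00 = 76.78 cm
ȳ = 177204.00 / 7492.00 = 23.65 cm

x̄ = 76.78 cm, ȳ = 23.65 cm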